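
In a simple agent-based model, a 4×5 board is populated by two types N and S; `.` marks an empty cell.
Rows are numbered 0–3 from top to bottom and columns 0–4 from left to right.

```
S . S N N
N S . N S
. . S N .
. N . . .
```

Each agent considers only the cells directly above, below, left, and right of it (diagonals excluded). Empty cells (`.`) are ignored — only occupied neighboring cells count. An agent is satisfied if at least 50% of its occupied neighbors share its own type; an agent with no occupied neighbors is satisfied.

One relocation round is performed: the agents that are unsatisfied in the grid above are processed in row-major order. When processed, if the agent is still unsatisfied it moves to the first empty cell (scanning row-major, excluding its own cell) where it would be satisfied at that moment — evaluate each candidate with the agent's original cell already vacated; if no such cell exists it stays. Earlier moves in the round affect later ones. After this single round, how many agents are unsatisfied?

1

Initially unsatisfied (in order): (0,0), (0,2), (1,0), (1,1), (1,4), (2,2).
  (0,0) → (0,1).
  (0,2): now satisfied by earlier moves; stays.
  (1,0) → (2,0).
  (1,1): now satisfied by earlier moves; stays.
  (1,4) → (0,0).
  (2,2) → (1,0).
Resulting grid:
S S S N N
S S . N .
N . . N .
. N . . .
Unsatisfied now: (2,0).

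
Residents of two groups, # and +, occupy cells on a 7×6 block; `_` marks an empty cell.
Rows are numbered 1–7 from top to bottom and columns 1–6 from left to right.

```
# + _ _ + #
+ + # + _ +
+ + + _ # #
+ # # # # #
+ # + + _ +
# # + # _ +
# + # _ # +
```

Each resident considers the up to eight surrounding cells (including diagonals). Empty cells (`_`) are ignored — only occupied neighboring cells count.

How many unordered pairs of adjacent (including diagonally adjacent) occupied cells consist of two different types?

Scan each occupied cell's neighbors to the right and below (and the two forward diagonals) so each pair is counted once.
From row 1: 6 unlike of 10 pairs (running 6/10).
From row 2: 7 unlike of 14 pairs (running 13/24).
From row 3: 6 unlike of 16 pairs (running 19/40).
From row 4: 11 unlike of 18 pairs (running 30/58).
From row 5: 8 unlike of 14 pairs (running 38/72).
From row 6: 6 unlike of 14 pairs (running 44/86).
From row 7: 3 unlike of 3 pairs (running 47/89).
Total adjacent occupied pairs: 89; unlike-type pairs: 47.

47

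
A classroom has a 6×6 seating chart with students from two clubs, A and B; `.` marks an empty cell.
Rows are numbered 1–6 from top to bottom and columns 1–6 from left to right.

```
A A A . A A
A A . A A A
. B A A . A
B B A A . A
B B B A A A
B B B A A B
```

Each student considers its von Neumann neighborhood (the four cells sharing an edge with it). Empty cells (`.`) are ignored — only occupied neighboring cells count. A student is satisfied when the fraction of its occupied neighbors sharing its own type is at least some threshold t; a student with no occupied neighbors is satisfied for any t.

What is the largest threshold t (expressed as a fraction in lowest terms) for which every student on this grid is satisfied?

Row 1: (1,1)A 2/2 · (1,2)A 3/3 · (1,3)A 1/1 · (1,5)A 2/2 · (1,6)A 2/2
Row 2: (2,1)A 2/2 · (2,2)A 2/3 · (2,4)A 2/2 · (2,5)A 3/3 · (2,6)A 3/3
Row 3: (3,2)B 1/3 · (3,3)A 2/3 · (3,4)A 3/3 · (3,6)A 2/2
Row 4: (4,1)B 2/2 · (4,2)B 3/4 · (4,3)A 2/4 · (4,4)A 3/3 · (4,6)A 2/2
Row 5: (5,1)B 3/3 · (5,2)B 4/4 · (5,3)B 2/4 · (5,4)A 3/4 · (5,5)A 3/3 · (5,6)A 2/3
Row 6: (6,1)B 2/2 · (6,2)B 3/3 · (6,3)B 2/3 · (6,4)A 2/3 · (6,5)A 2/3 · (6,6)B 0/2
The smallest same-type fraction is 0/2 at (6,6), which reduces to 0/1. Any threshold above that leaves this student unsatisfied.

0/1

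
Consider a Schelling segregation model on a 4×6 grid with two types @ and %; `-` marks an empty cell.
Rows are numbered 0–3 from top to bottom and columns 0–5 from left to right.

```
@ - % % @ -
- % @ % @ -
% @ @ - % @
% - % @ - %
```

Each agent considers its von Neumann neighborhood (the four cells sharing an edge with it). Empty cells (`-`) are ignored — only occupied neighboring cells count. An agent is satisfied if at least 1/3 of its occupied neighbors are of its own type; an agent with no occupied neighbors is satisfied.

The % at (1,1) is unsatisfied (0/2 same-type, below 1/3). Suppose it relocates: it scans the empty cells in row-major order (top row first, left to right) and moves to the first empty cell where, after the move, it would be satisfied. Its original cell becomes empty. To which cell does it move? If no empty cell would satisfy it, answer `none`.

Vacating (1,1). Empty cells in order:
  (0,1): 1/2 same-type → satisfied — stop here.

(0,1)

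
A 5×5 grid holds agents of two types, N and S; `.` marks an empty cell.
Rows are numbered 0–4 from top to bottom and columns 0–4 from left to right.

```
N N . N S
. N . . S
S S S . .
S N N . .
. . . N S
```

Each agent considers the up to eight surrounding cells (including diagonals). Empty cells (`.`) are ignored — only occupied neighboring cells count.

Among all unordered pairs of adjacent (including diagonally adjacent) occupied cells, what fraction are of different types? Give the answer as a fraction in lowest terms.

Scan each occupied cell's neighbors to the right and below (and the two forward diagonals) so each pair is counted once.
Row 0: N(0,0)–N(0,1)= N(0,0)–N(1,1)= N(0,1)–N(1,1)= N(0,3)–S(0,4)≠ N(0,3)–S(1,4)≠ S(0,4)–S(1,4)=  → 2/6 unlike.
Row 1: N(1,1)–S(2,1)≠ N(1,1)–S(2,2)≠ N(1,1)–S(2,0)≠  → 3/3 unlike.
Row 2: S(2,0)–S(2,1)= S(2,0)–S(3,0)= S(2,0)–N(3,1)≠ S(2,1)–S(2,2)= S(2,1)–N(3,1)≠ S(2,1)–N(3,2)≠ S(2,1)–S(3,0)= S(2,2)–N(3,2)≠ S(2,2)–N(3,1)≠  → 5/9 unlike.
Row 3: S(3,0)–N(3,1)≠ N(3,1)–N(3,2)= N(3,2)–N(4,3)=  → 1/3 unlike.
Row 4: N(4,3)–S(4,4)≠  → 1/1 unlike.
Total adjacent occupied pairs: 22; unlike-type pairs: 12.
12/22 reduces to 6/11.

6/11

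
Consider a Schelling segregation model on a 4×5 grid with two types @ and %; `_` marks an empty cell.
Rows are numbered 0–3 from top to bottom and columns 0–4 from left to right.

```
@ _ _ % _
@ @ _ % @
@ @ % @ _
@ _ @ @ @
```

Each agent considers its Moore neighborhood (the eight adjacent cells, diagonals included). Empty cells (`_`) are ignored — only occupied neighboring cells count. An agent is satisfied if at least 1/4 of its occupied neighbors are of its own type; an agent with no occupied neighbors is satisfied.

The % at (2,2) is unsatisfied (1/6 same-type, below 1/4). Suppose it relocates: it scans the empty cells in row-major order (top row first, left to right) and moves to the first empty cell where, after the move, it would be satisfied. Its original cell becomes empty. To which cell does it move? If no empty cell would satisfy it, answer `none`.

(0,2)

Vacating (2,2). Empty cells in order:
  (0,1): 0/3 same-type → still unsatisfied.
  (0,2): 2/3 same-type → satisfied — stop here.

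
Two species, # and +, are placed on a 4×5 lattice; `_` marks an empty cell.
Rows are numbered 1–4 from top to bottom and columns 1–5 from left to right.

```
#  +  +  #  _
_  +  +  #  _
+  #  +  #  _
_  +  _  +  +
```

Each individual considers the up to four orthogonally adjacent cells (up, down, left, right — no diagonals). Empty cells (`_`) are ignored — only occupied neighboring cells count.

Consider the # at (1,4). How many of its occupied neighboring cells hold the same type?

Occupied neighbors of (1,4): (2,4)=#, (1,3)=+.
Same type (#): 1 of 2.

1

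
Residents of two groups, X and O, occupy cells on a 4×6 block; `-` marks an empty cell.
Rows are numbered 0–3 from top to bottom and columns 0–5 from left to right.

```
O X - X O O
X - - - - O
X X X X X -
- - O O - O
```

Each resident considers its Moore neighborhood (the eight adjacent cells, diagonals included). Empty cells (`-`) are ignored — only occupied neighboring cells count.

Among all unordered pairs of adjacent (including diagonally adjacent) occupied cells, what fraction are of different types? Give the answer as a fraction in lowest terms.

Scan each occupied cell's neighbors to the right and below (and the two forward diagonals) so each pair is counted once.
From row 0: 3 unlike of 7 pairs (running 3/7).
From row 1: 1 unlike of 3 pairs (running 4/10).
From row 2: 7 unlike of 11 pairs (running 11/21).
From row 3: 0 unlike of 1 pairs (running 11/22).
Total adjacent occupied pairs: 22; unlike-type pairs: 11.
11/22 reduces to 1/2.

1/2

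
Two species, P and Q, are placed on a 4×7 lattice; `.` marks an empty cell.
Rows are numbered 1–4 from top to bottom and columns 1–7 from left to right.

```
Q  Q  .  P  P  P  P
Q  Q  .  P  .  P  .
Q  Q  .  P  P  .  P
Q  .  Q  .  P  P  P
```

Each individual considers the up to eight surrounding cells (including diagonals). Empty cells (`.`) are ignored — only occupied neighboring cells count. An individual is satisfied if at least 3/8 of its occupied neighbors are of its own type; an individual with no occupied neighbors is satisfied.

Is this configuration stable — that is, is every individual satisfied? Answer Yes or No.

Yes

Row 1: (1,1)Q 3/3 satisfied · (1,2)Q 3/3 satisfied · (1,4)P 2/2 satisfied · (1,5)P 4/4 satisfied · (1,6)P 3/3 satisfied · (1,7)P 2/2 satisfied
Row 2: (2,1)Q 5/5 satisfied · (2,2)Q 5/5 satisfied · (2,4)P 4/4 satisfied · (2,6)P 5/5 satisfied
Row 3: (3,1)Q 4/4 satisfied · (3,2)Q 5/5 satisfied · (3,4)P 3/4 satisfied · (3,5)P 5/5 satisfied · (3,7)P 3/3 satisfied
Row 4: (4,1)Q 2/2 satisfied · (4,3)Q 1/2 satisfied · (4,5)P 3/3 satisfied · (4,6)P 4/4 satisfied · (4,7)P 2/2 satisfied
All meet the threshold, so the configuration is stable.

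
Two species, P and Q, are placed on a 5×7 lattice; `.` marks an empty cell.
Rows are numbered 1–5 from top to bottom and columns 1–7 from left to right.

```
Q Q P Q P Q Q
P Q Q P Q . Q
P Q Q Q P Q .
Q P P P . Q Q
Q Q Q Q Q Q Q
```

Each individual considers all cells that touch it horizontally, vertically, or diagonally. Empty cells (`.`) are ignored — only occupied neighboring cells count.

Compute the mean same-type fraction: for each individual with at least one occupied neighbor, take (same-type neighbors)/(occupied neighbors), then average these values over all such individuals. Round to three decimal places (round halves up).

0.578

Row 1: (1,1)Q 2/3 · (1,2)Q 3/5 · (1,3)P 1/5 · (1,4)Q 2/5 · (1,5)P 1/4 · (1,6)Q 3/4 · (1,7)Q 2/2
Row 2: (2,1)P 1/5 · (2,2)Q 5/8 · (2,3)Q 6/8 · (2,4)P 3/8 · (2,5)Q 4/7 · (2,7)Q 3/3
Row 3: (3,1)P 2/5 · (3,2)Q 4/8 · (3,3)Q 4/8 · (3,4)Q 3/7 · (3,5)P 2/6 · (3,6)Q 4/5
Row 4: (4,1)Q 3/5 · (4,2)P 2/8 · (4,3)P 2/8 · (4,4)P 2/7 · (4,6)Q 5/6 · (4,7)Q 4/4
Row 5: (5,1)Q 2/3 · (5,2)Q 3/5 · (5,3)Q 2/5 · (5,4)Q 2/4 · (5,5)Q 3/4 · (5,6)Q 4/4 · (5,7)Q 3/3
Sum over 32 individuals: 2/3 + 3/5 + 1/5 + 2/5 + 1/4 + 3/4 + 2/2 + 1/5 + 5/8 + 6/8 + 3/8 + 4/7 + 3/3 + 2/5 + 4/8 + 4/8 + 3/7 + 2/6 + 4/5 + 3/5 + 2/8 + 2/8 + 2/7 + 5/6 + 4/4 + 2/3 + 3/5 + 2/5 + 2/4 + 3/4 + 4/4 + 3/3 = 647/35; mean = 647/35 ÷ 32 = 647/1120 = 0.577678… → 0.578.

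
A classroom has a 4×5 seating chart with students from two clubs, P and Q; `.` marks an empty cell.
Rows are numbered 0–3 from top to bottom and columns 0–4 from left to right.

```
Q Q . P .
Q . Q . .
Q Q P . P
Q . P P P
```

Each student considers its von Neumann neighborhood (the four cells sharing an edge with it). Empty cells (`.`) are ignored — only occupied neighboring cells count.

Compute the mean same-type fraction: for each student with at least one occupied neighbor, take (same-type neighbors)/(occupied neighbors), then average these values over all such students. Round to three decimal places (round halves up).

Row 0: (0,0)Q 2/2 · (0,1)Q 1/1 · (0,3)P — no occupied neighbors
Row 1: (1,0)Q 2/2 · (1,2)Q 0/1
Row 2: (2,0)Q 3/3 · (2,1)Q 1/2 · (2,2)P 1/3 · (2,4)P 1/1
Row 3: (3,0)Q 1/1 · (3,2)P 2/2 · (3,3)P 2/2 · (3,4)P 2/2
Sum over 12 students: 2/2 + 1/1 + 2/2 + 0/1 + 3/3 + 1/2 + 1/3 + 1/1 + 1/1 + 2/2 + 2/2 + 2/2 = 59/6; mean = 59/6 ÷ 12 = 59/72 = 0.819444… → 0.819.

0.819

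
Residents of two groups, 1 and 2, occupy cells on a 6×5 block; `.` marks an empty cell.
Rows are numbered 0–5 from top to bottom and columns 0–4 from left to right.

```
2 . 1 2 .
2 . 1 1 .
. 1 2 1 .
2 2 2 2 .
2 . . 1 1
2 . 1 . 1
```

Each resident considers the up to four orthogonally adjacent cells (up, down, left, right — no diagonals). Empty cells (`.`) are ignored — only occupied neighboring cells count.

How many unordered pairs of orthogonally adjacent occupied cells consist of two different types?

Scan each occupied cell's neighbors to the right and below so each pair is counted once.
From row 0: 2 unlike of 4 pairs (running 2/4).
From row 1: 1 unlike of 3 pairs (running 3/7).
From row 2: 4 unlike of 5 pairs (running 7/12).
From row 3: 1 unlike of 5 pairs (running 8/17).
From row 4: 0 unlike of 3 pairs (running 8/20).
Total adjacent occupied pairs: 20; unlike-type pairs: 8.

8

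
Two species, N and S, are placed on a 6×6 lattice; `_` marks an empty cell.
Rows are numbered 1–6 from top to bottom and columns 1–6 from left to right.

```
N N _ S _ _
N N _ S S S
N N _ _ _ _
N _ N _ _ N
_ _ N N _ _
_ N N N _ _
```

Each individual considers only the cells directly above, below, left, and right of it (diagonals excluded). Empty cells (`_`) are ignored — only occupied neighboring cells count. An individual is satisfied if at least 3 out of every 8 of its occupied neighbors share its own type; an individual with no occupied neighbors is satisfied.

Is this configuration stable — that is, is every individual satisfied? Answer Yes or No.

Yes

Row 1: (1,1)N 2/2 ok · (1,2)N 2/2 ok · (1,4)S 1/1 ok
Row 2: (2,1)N 3/3 ok · (2,2)N 3/3 ok · (2,4)S 2/2 ok · (2,5)S 2/2 ok · (2,6)S 1/1 ok
Row 3: (3,1)N 3/3 ok · (3,2)N 2/2 ok
Row 4: (4,1)N 1/1 ok · (4,3)N 1/1 ok · (4,6)N 0/0 ok
Row 5: (5,3)N 3/3 ok · (5,4)N 2/2 ok
Row 6: (6,2)N 1/1 ok · (6,3)N 3/3 ok · (6,4)N 2/2 ok
All meet the threshold, so the configuration is stable.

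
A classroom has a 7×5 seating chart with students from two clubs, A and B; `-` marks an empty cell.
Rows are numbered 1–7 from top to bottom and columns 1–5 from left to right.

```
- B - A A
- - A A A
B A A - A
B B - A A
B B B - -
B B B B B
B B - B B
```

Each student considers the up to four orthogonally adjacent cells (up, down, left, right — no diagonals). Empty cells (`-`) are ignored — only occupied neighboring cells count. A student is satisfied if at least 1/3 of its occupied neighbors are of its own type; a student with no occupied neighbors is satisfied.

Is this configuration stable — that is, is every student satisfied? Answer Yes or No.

Yes

(1,2)B 0/0 ok
(1,4)A 2/2 ok
(1,5)A 2/2 ok
(2,3)A 2/2 ok
(2,4)A 3/3 ok
(2,5)A 3/3 ok
(3,1)B 1/2 ok
(3,2)A 1/3 ok
(3,3)A 2/2 ok
(3,5)A 2/2 ok
(4,1)B 3/3 ok
(4,2)B 2/3 ok
(4,4)A 1/1 ok
(4,5)A 2/2 ok
(5,1)B 3/3 ok
(5,2)B 4/4 ok
(5,3)B 2/2 ok
(6,1)B 3/3 ok
(6,2)B 4/4 ok
(6,3)B 3/3 ok
(6,4)B 3/3 ok
(6,5)B 2/2 ok
(7,1)B 2/2 ok
(7,2)B 2/2 ok
(7,4)B 2/2 ok
(7,5)B 2/2 ok
All meet the threshold, so the configuration is stable.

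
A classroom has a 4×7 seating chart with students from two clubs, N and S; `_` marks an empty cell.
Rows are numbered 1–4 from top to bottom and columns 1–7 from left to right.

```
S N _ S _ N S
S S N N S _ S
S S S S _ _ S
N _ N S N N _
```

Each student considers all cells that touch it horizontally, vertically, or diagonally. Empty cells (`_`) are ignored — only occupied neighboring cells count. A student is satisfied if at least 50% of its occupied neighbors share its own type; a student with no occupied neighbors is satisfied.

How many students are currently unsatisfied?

(1,1)S 2/3 satisfied
(1,2)N 1/4 not
(1,4)S 1/3 not
(1,6)N 0/3 not
(1,7)S 1/2 satisfied
(2,1)S 4/5 satisfied
(2,2)S 5/7 satisfied
(2,3)N 2/7 not
(2,4)N 1/5 not
(2,5)S 2/4 satisfied
(2,7)S 2/3 satisfied
(3,1)S 3/4 satisfied
(3,2)S 4/7 satisfied
(3,3)S 4/7 satisfied
(3,4)S 3/7 not
(3,7)S 1/2 satisfied
(4,1)N 0/2 not
(4,3)N 0/4 not
(4,4)S 2/4 satisfied
(4,5)N 1/3 not
(4,6)N 1/2 satisfied
Unsatisfied: (1,2), (1,4), (1,6), (2,3), (2,4), (3,4), (4,1), (4,3), (4,5) — 9 in total.

9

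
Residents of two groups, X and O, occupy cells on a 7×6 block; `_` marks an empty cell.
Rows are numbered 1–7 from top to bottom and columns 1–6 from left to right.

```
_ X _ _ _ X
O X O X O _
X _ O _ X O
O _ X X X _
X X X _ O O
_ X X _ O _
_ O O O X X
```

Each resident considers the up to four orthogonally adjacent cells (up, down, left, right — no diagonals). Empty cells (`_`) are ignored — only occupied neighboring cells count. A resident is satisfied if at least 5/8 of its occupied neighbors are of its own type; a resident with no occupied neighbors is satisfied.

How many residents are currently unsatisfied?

(1,2)X 1/1 ok
(1,6)X 0/0 ok
(2,1)O 0/2 unhappy
(2,2)X 1/3 unhappy
(2,3)O 1/3 unhappy
(2,4)X 0/2 unhappy
(2,5)O 0/2 unhappy
(3,1)X 0/2 unhappy
(3,3)O 1/2 unhappy
(3,5)X 1/3 unhappy
(3,6)O 0/1 unhappy
(4,1)O 0/2 unhappy
(4,3)X 2/3 ok
(4,4)X 2/2 ok
(4,5)X 2/3 ok
(5,1)X 1/2 unhappy
(5,2)X 3/3 ok
(5,3)X 3/3 ok
(5,5)O 2/3 ok
(5,6)O 1/1 ok
(6,2)X 2/3 ok
(6,3)X 2/3 ok
(6,5)O 1/2 unhappy
(7,2)O 1/2 unhappy
(7,3)O 2/3 ok
(7,4)O 1/2 unhappy
(7,5)X 1/3 unhappy
(7,6)X 1/1 ok
Unsatisfied: (2,1), (2,2), (2,3), (2,4), (2,5), (3,1), (3,3), (3,5), (3,6), (4,1), (5,1), (6,5), (7,2), (7,4), (7,5) — 15 in total.

15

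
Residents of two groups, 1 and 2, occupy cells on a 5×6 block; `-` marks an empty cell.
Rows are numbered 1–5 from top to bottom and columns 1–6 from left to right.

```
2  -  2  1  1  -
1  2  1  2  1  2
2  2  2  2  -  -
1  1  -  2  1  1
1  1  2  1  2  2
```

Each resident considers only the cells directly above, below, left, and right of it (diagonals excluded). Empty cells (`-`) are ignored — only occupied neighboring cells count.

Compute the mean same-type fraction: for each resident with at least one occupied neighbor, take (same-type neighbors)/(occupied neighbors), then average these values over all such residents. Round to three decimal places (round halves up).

(1,1)2 0/1
(1,3)2 0/2
(1,4)1 1/3
(1,5)1 2/2
(2,1)1 0/3
(2,2)2 1/3
(2,3)1 0/4
(2,4)2 1/4
(2,5)1 1/3
(2,6)2 0/1
(3,1)2 1/3
(3,2)2 3/4
(3,3)2 2/3
(3,4)2 3/3
(4,1)1 2/3
(4,2)1 2/3
(4,4)2 1/3
(4,5)1 1/3
(4,6)1 1/2
(5,1)1 2/2
(5,2)1 2/3
(5,3)2 0/2
(5,4)1 0/3
(5,5)2 1/3
(5,6)2 1/2
Sum over 25 residents: 0/1 + 0/2 + 1/3 + 2/2 + 0/3 + 1/3 + 0/4 + 1/4 + 1/3 + 0/1 + 1/3 + 3/4 + 2/3 + 3/3 + 2/3 + 2/3 + 1/3 + 1/3 + 1/2 + 2/2 + 2/3 + 0/2 + 0/3 + 1/3 + 1/2 = 10; mean = 10 ÷ 25 = 2/5 = 0.4 → 0.400.

0.400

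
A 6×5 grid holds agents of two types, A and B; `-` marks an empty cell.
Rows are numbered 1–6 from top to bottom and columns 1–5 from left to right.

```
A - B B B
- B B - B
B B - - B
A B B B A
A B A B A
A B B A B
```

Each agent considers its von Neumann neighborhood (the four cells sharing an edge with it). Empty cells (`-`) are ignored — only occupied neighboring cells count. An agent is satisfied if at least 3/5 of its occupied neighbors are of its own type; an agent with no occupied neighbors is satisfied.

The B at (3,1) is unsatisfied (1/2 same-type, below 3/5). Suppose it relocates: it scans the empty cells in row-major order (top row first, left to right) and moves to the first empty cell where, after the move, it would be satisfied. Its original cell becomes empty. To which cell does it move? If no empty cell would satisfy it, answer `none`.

(1,2)

Vacating (3,1). Empty cells in order:
  (1,2): 2/3 same-type → satisfied — stop here.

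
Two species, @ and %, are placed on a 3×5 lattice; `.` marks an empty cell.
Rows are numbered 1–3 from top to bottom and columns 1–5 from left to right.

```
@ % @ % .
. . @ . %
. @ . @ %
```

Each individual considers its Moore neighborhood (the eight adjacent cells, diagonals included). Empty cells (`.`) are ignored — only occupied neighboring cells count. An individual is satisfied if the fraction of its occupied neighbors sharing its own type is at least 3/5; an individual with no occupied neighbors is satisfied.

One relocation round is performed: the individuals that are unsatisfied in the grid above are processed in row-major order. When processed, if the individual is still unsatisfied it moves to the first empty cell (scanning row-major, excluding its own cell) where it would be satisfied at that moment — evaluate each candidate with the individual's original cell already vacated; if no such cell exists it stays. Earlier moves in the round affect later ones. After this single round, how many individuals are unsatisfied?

Initially unsatisfied (in order): (1,1), (1,2), (1,3), (1,4), (3,4), (3,5).
  (1,1) → (2,2).
  (1,2) → (1,5).
  (1,3): now satisfied by earlier moves; stays.
  (1,4): no empty cell satisfies it; stays.
  (3,4) → (1,1).
  (3,5): now satisfied by earlier moves; stays.
Resulting grid:
@ . @ % %
. @ @ . %
. @ . . %
Unsatisfied now: (1,4).

1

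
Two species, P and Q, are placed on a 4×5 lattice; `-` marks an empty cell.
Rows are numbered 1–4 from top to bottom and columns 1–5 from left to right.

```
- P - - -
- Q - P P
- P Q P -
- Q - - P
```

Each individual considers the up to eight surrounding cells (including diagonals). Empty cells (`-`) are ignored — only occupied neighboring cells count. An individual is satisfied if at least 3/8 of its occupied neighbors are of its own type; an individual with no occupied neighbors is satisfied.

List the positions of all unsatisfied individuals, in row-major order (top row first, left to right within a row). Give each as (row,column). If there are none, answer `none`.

(1,2), (2,2), (3,2)

(1,2)P 0/1 unhappy
(2,2)Q 1/3 unhappy
(2,4)P 2/3 ok
(2,5)P 2/2 ok
(3,2)P 0/3 unhappy
(3,3)Q 2/5 ok
(3,4)P 3/4 ok
(4,2)Q 1/2 ok
(4,5)P 1/1 ok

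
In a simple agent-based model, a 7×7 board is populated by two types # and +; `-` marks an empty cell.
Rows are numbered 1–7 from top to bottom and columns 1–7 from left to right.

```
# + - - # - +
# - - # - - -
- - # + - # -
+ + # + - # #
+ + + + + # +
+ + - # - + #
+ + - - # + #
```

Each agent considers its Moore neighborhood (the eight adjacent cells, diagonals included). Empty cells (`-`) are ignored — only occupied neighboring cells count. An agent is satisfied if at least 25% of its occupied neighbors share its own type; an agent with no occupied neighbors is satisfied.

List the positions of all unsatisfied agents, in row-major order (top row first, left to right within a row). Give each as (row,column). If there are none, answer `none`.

Row 1: (1,1)# 1/2 satisfied · (1,2)+ 0/2 not · (1,5)# 1/1 satisfied · (1,7)+ 0/0 satisfied
Row 2: (2,1)# 1/2 satisfied · (2,4)# 2/3 satisfied
Row 3: (3,3)# 2/5 satisfied · (3,4)+ 1/4 satisfied · (3,6)# 2/2 satisfied
Row 4: (4,1)+ 3/3 satisfied · (4,2)+ 4/6 satisfied · (4,3)# 1/7 not · (4,4)+ 4/6 satisfied · (4,6)# 3/5 satisfied · (4,7)# 3/4 satisfied
Row 5: (5,1)+ 5/5 satisfied · (5,2)+ 6/7 satisfied · (5,3)+ 5/7 satisfied · (5,4)+ 3/5 satisfied · (5,5)+ 3/6 satisfied · (5,6)# 3/6 satisfied · (5,7)+ 1/5 not
Row 6: (6,1)+ 5/5 satisfied · (6,2)+ 6/6 satisfied · (6,4)# 1/4 satisfied · (6,6)+ 3/7 satisfied · (6,7)# 2/5 satisfied
Row 7: (7,1)+ 3/3 satisfied · (7,2)+ 3/3 satisfied · (7,5)# 1/3 satisfied · (7,6)+ 1/4 satisfied · (7,7)# 1/3 satisfied

(1,2), (4,3), (5,7)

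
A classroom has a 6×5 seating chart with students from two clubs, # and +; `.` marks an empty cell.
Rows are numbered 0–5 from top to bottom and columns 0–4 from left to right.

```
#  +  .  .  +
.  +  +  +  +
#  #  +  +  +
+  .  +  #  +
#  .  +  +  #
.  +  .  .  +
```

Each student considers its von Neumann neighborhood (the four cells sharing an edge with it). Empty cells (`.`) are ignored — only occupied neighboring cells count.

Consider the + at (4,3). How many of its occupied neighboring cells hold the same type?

Occupied neighbors of (4,3): (3,3)=#, (4,2)=+, (4,4)=#.
Same type (+): 1 of 3.

1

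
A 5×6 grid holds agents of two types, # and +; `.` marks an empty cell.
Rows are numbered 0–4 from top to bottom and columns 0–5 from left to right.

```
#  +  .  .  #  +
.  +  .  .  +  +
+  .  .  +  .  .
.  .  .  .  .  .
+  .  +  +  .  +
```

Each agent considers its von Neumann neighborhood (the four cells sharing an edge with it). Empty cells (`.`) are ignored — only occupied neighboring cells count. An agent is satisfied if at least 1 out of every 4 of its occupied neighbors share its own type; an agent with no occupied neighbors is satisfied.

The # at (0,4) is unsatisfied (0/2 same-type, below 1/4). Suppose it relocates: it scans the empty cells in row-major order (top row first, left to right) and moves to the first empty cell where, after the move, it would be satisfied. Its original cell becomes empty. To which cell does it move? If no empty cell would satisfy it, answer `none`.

(0,3)

Vacating (0,4). Empty cells in order:
  (0,2): 0/1 same-type → still unsatisfied.
  (0,3): 0/0 same-type → satisfied — stop here.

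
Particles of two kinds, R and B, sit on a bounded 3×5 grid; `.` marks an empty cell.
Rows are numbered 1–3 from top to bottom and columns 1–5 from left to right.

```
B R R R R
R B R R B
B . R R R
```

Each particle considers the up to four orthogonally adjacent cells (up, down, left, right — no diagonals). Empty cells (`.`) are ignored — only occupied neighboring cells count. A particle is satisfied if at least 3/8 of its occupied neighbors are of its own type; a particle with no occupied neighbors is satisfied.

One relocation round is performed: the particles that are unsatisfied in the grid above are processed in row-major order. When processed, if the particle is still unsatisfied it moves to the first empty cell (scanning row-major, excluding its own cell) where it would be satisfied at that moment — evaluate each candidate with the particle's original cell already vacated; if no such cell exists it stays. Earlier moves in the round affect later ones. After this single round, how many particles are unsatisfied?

Initially unsatisfied (in order): (1,1), (1,2), (2,1), (2,2), (2,5), (3,1).
  (1,1) → (3,2).
  (1,2): now satisfied by earlier moves; stays.
  (2,1) → (1,1).
  (2,2) → (2,1).
  (2,5) → (2,2).
  (3,1): now satisfied by earlier moves; stays.
Resulting grid:
R R R R R
B B R R .
B B R R R
All satisfied now.

0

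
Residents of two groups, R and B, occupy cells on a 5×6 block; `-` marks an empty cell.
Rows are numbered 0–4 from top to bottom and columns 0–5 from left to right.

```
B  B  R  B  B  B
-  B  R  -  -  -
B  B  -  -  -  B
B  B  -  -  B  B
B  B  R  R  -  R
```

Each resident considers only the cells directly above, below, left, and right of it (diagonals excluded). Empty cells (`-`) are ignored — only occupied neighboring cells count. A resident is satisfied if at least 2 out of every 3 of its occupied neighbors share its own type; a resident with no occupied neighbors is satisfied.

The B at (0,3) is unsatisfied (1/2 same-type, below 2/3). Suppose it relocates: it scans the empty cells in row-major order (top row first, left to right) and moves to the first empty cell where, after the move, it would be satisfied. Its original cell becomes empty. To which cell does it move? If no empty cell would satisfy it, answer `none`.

Vacating (0,3). Empty cells in order:
  (1,0): 3/3 same-type → satisfied — stop here.

(1,0)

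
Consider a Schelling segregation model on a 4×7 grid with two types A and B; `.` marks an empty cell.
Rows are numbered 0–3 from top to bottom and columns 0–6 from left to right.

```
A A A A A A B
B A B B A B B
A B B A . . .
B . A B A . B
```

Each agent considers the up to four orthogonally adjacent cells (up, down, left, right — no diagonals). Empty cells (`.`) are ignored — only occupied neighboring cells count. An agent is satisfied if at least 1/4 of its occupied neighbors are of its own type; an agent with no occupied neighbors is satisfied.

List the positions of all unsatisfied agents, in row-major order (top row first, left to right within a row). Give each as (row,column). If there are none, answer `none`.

(1,0), (2,0), (2,3), (3,0), (3,2), (3,3), (3,4)

(0,0)A 1/2 ok
(0,1)A 3/3 ok
(0,2)A 2/3 ok
(0,3)A 2/3 ok
(0,4)A 3/3 ok
(0,5)A 1/3 ok
(0,6)B 1/2 ok
(1,0)B 0/3 unhappy
(1,1)A 1/4 ok
(1,2)B 2/4 ok
(1,3)B 1/4 ok
(1,4)A 1/3 ok
(1,5)B 1/3 ok
(1,6)B 2/2 ok
(2,0)A 0/3 unhappy
(2,1)B 1/3 ok
(2,2)B 2/4 ok
(2,3)A 0/3 unhappy
(3,0)B 0/1 unhappy
(3,2)A 0/2 unhappy
(3,3)B 0/3 unhappy
(3,4)A 0/1 unhappy
(3,6)B 0/0 ok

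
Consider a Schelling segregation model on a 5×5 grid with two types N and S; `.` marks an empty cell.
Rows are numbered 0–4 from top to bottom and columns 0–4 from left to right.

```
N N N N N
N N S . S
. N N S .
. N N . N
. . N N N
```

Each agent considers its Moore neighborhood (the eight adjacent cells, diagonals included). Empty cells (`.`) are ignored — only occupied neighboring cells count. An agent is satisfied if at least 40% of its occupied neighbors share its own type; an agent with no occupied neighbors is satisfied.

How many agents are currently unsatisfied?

2

Row 0: (0,0)N 3/3 satisfied · (0,1)N 4/5 satisfied · (0,2)N 3/4 satisfied · (0,3)N 2/4 satisfied · (0,4)N 1/2 satisfied
Row 1: (1,0)N 4/4 satisfied · (1,1)N 6/7 satisfied · (1,2)S 1/7 not · (1,4)S 1/3 not
Row 2: (2,1)N 5/6 satisfied · (2,2)N 4/6 satisfied · (2,3)S 2/5 satisfied
Row 3: (3,1)N 4/4 satisfied · (3,2)N 5/6 satisfied · (3,4)N 2/3 satisfied
Row 4: (4,2)N 3/3 satisfied · (4,3)N 4/4 satisfied · (4,4)N 2/2 satisfied
Unsatisfied: (1,2), (1,4) — 2 in total.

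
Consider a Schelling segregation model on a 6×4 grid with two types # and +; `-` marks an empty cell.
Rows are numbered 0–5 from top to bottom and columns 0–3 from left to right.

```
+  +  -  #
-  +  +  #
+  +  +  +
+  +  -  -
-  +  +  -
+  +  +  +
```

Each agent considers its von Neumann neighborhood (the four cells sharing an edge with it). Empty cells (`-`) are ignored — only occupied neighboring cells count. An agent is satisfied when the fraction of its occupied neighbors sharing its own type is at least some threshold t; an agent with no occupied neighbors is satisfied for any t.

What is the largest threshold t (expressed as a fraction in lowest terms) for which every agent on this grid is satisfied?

(0,0)+ 1/1
(0,1)+ 2/2
(0,3)# 1/1
(1,1)+ 3/3
(1,2)+ 2/3
(1,3)# 1/3
(2,0)+ 2/2
(2,1)+ 4/4
(2,2)+ 3/3
(2,3)+ 1/2
(3,0)+ 2/2
(3,1)+ 3/3
(4,1)+ 3/3
(4,2)+ 2/2
(5,0)+ 1/1
(5,1)+ 3/3
(5,2)+ 3/3
(5,3)+ 1/1
The smallest same-type fraction is 1/3 at (1,3), which reduces to 1/3. Any threshold above that leaves this agent unsatisfied.

1/3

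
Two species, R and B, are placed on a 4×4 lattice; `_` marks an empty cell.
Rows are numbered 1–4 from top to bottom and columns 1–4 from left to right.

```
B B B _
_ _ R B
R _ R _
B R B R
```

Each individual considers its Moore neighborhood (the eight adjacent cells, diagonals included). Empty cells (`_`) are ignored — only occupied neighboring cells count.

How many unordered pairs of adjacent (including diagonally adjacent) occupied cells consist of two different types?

Scan each occupied cell's neighbors to the right and below (and the two forward diagonals) so each pair is counted once.
From row 1: 2 unlike of 5 pairs (running 2/5).
From row 2: 2 unlike of 3 pairs (running 4/8).
From row 3: 2 unlike of 5 pairs (running 6/13).
From row 4: 3 unlike of 3 pairs (running 9/16).
Total adjacent occupied pairs: 16; unlike-type pairs: 9.

9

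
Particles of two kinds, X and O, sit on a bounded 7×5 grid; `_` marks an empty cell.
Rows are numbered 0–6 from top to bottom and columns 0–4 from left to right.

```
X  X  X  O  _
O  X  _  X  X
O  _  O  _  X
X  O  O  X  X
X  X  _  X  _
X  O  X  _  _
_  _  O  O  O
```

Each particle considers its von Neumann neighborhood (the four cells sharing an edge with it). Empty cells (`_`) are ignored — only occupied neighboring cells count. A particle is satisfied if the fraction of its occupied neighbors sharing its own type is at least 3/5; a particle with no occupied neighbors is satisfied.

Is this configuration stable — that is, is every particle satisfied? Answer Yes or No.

Row 0: (0,0)X 1/2 not · (0,1)X 3/3 satisfied · (0,2)X 1/2 not · (0,3)O 0/2 not
Row 1: (1,0)O 1/3 not · (1,1)X 1/2 not · (1,3)X 1/2 not · (1,4)X 2/2 satisfied
Row 2: (2,0)O 1/2 not · (2,2)O 1/1 satisfied · (2,4)X 2/2 satisfied
Row 3: (3,0)X 1/3 not · (3,1)O 1/3 not · (3,2)O 2/3 satisfied · (3,3)X 2/3 satisfied · (3,4)X 2/2 satisfied
Row 4: (4,0)X 3/3 satisfied · (4,1)X 1/3 not · (4,3)X 1/1 satisfied
Row 5: (5,0)X 1/2 not · (5,1)O 0/3 not · (5,2)X 0/2 not
Row 6: (6,2)O 1/2 not · (6,3)O 2/2 satisfied · (6,4)O 1/1 satisfied
For instance (0,0) has only 1/2 same-type neighbors, below 3/5.

No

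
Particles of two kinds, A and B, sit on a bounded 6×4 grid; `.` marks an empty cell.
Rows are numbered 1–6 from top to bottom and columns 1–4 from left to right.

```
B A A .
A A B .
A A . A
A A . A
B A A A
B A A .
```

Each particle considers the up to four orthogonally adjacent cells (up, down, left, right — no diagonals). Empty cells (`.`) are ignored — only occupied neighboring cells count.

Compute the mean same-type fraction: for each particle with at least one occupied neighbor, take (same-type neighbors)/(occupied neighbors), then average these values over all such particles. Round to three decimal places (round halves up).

0.711

(1,1)B 0/2
(1,2)A 2/3
(1,3)A 1/2
(2,1)A 2/3
(2,2)A 3/4
(2,3)B 0/2
(3,1)A 3/3
(3,2)A 3/3
(3,4)A 1/1
(4,1)A 2/3
(4,2)A 3/3
(4,4)A 2/2
(5,1)B 1/3
(5,2)A 3/4
(5,3)A 3/3
(5,4)A 2/2
(6,1)B 1/2
(6,2)A 2/3
(6,3)A 2/2
Sum over 19 particles: 0/2 + 2/3 + 1/2 + 2/3 + 3/4 + 0/2 + 3/3 + 3/3 + 1/1 + 2/3 + 3/3 + 2/2 + 1/3 + 3/4 + 3/3 + 2/2 + 1/2 + 2/3 + 2/2 = 27/2; mean = 27/2 ÷ 19 = 27/38 = 0.710526… → 0.711.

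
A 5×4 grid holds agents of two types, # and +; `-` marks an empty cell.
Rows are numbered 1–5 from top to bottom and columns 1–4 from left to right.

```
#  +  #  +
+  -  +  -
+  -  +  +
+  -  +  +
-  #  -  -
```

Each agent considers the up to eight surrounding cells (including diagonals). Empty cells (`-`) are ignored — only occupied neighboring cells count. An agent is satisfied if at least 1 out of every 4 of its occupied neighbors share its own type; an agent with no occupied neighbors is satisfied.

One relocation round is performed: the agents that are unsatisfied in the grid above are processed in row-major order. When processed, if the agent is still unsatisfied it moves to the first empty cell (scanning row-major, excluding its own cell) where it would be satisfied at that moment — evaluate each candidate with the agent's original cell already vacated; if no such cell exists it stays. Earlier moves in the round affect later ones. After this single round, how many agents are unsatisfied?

Initially unsatisfied (in order): (1,1), (1,3), (5,2).
  (1,1) → (5,1).
  (1,3) → (4,2).
  (5,2): now satisfied by earlier moves; stays.
Resulting grid:
- + - +
+ - + -
+ - + +
+ # + +
# # - -
All satisfied now.

0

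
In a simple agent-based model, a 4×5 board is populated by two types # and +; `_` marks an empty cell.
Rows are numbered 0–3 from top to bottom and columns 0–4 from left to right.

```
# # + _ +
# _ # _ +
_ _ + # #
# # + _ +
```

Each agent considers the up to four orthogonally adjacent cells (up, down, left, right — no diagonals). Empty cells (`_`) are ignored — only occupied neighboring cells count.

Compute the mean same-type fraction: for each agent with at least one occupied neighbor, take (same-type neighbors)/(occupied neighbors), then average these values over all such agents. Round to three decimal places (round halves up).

Row 0: (0,0)# 2/2 · (0,1)# 1/2 · (0,2)+ 0/2 · (0,4)+ 1/1
Row 1: (1,0)# 1/1 · (1,2)# 0/2 · (1,4)+ 1/2
Row 2: (2,2)+ 1/3 · (2,3)# 1/2 · (2,4)# 1/3
Row 3: (3,0)# 1/1 · (3,1)# 1/2 · (3,2)+ 1/2 · (3,4)+ 0/1
Sum over 14 agents: 2/2 + 1/2 + 0/2 + 1/1 + 1/1 + 0/2 + 1/2 + 1/3 + 1/2 + 1/3 + 1/1 + 1/2 + 1/2 + 0/1 = 43/6; mean = 43/6 ÷ 14 = 43/84 = 0.511904… → 0.512.

0.512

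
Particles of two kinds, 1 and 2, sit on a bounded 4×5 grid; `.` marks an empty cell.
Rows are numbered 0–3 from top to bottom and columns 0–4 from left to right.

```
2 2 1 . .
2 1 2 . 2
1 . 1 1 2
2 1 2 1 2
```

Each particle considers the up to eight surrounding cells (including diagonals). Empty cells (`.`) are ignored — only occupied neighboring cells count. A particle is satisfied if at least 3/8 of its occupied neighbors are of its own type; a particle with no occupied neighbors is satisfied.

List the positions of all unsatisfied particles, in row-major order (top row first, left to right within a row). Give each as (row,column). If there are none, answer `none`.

(0,2), (1,2), (2,3), (3,0), (3,2), (3,4)

Row 0: (0,0)2 2/3 ✓ · (0,1)2 3/5 ✓ · (0,2)1 1/3 ✗
Row 1: (1,0)2 2/4 ✓ · (1,1)1 3/7 ✓ · (1,2)2 1/5 ✗ · (1,4)2 1/2 ✓
Row 2: (2,0)1 2/4 ✓ · (2,2)1 4/6 ✓ · (2,3)1 2/7 ✗ · (2,4)2 2/4 ✓
Row 3: (3,0)2 0/2 ✗ · (3,1)1 2/4 ✓ · (3,2)2 0/4 ✗ · (3,3)1 2/5 ✓ · (3,4)2 1/3 ✗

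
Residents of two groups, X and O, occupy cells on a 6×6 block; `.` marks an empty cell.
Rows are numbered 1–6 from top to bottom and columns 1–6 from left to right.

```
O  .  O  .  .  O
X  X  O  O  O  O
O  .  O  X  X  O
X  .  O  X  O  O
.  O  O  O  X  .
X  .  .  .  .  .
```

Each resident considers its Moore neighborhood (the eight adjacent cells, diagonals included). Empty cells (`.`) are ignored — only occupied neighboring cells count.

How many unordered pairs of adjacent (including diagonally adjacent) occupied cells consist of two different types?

Scan each occupied cell's neighbors to the right and below (and the two forward diagonals) so each pair is counted once.
From row 1: 3 unlike of 7 pairs (running 3/7).
From row 2: 10 unlike of 18 pairs (running 13/25).
From row 3: 8 unlike of 14 pairs (running 21/39).
From row 4: 7 unlike of 13 pairs (running 28/52).
From row 5: 2 unlike of 4 pairs (running 30/56).
Total adjacent occupied pairs: 56; unlike-type pairs: 30.

30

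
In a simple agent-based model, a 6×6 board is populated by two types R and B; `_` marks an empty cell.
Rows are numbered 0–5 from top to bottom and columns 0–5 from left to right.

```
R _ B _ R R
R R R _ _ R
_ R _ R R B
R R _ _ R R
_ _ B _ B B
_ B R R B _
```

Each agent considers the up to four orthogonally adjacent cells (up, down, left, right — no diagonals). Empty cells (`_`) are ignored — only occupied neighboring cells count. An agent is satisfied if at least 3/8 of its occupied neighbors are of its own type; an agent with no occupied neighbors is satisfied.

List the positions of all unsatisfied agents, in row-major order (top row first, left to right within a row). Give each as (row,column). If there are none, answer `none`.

(0,2), (2,5), (3,5), (4,2), (5,1), (5,2)

Row 0: (0,0)R 1/1 ✓ · (0,2)B 0/1 ✗ · (0,4)R 1/1 ✓ · (0,5)R 2/2 ✓
Row 1: (1,0)R 2/2 ✓ · (1,1)R 3/3 ✓ · (1,2)R 1/2 ✓ · (1,5)R 1/2 ✓
Row 2: (2,1)R 2/2 ✓ · (2,3)R 1/1 ✓ · (2,4)R 2/3 ✓ · (2,5)B 0/3 ✗
Row 3: (3,0)R 1/1 ✓ · (3,1)R 2/2 ✓ · (3,4)R 2/3 ✓ · (3,5)R 1/3 ✗
Row 4: (4,2)B 0/1 ✗ · (4,4)B 2/3 ✓ · (4,5)B 1/2 ✓
Row 5: (5,1)B 0/1 ✗ · (5,2)R 1/3 ✗ · (5,3)R 1/2 ✓ · (5,4)B 1/2 ✓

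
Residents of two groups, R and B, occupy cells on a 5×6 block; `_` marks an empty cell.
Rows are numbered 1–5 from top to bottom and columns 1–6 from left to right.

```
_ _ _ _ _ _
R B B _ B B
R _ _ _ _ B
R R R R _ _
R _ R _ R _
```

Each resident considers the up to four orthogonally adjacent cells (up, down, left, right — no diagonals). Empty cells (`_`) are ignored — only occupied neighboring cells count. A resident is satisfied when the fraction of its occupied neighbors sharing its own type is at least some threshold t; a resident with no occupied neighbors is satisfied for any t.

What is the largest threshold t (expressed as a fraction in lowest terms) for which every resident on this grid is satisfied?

1/2

(2,1)R 1/2
(2,2)B 1/2
(2,3)B 1/1
(2,5)B 1/1
(2,6)B 2/2
(3,1)R 2/2
(3,6)B 1/1
(4,1)R 3/3
(4,2)R 2/2
(4,3)R 3/3
(4,4)R 1/1
(5,1)R 1/1
(5,3)R 1/1
(5,5)R — no occupied neighbors
The smallest same-type fraction is 1/2 at (2,1), which reduces to 1/2. Any threshold above that leaves this resident unsatisfied.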